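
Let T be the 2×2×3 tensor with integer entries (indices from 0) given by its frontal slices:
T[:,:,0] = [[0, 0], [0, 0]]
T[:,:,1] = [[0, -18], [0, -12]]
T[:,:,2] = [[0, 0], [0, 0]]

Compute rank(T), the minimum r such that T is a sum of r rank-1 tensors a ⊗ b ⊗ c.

1

Lower bound: T ≠ 0 (e.g. T[0,1,1] = -18), so rank(T) ≥ 1.
Upper bound: if T = a ⊗ b ⊗ c then every fibre of T is a multiple of the corresponding factor, so read the factors off the fibres through the nonzero entry T[0,1,1] = -18.
The mode-1 fibre T[:,1,1] = [-18, -12] gives a = (3, 2) (primitive direction); the mode-2 fibre T[0,:,1] = [0, -18] gives b = (0, 1); then c[k] = T[0,1,k] / (a[0]·b[1]) = [0, -18, 0] / 3 = (0, -6, 0).
Expanding (3, 2) ⊗ (0, 1) ⊗ (0, -6, 0) reproduces all 12 entries of T, so T = (3, 2) ⊗ (0, 1) ⊗ (0, -6, 0) and rank(T) ≤ 1.
These bounds meet, so rank(T) = 1.
Check entry T[0,1,2] = 0: (3)·(1)·(0) = 0.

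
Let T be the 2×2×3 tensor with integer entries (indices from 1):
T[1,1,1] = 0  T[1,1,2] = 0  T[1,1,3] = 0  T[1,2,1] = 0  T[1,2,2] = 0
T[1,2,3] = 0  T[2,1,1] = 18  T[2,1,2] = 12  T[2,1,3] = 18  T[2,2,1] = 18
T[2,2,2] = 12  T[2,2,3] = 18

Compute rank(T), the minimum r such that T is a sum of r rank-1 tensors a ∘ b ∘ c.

1

Lower bound: T ≠ 0 (e.g. T[2,1,1] = 18), so rank(T) ≥ 1.
Upper bound: the mode-1 fibre T[:,1,1] = [0, 18] gives a = [0, 1] (primitive direction); the mode-2 fibre T[2,:,1] = [18, 18] gives b = [1, 1]; then c[k] = T[2,1,k] / (a[2]·b[1]) = [18, 12, 18] / 1 = [18, 12, 18].
Expanding [0, 1] ∘ [1, 1] ∘ [18, 12, 18] reproduces all 12 entries of T, so T = [0, 1] ∘ [1, 1] ∘ [18, 12, 18] and rank(T) ≤ 1.
These bounds meet, so rank(T) = 1.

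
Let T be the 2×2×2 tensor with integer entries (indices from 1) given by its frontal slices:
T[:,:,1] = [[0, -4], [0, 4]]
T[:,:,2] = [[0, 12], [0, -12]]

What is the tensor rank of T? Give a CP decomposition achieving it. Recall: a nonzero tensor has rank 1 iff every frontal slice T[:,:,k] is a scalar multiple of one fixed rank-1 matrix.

Lower bound: T ≠ 0 (e.g. T[1,2,1] = -4), so rank(T) ≥ 1.
Upper bound: if T = a ⊗ b ⊗ c then every fibre of T is a multiple of the corresponding factor, so read the factors off the fibres through the nonzero entry T[1,2,1] = -4.
The mode-1 fibre T[:,2,1] = [-4, 4] gives a = [1, -1] (primitive direction); the mode-2 fibre T[1,:,1] = [0, -4] gives b = [0, 1]; then c[k] = T[1,2,k] / (a[1]·b[2]) = [-4, 12] / 1 = [-4, 12].
Expanding [1, -1] ⊗ [0, 1] ⊗ [-4, 12] reproduces all 8 entries of T, so T = [1, -1] ⊗ [0, 1] ⊗ [-4, 12] and rank(T) ≤ 1.
These bounds meet, so rank(T) = 1.

rank(T) = 1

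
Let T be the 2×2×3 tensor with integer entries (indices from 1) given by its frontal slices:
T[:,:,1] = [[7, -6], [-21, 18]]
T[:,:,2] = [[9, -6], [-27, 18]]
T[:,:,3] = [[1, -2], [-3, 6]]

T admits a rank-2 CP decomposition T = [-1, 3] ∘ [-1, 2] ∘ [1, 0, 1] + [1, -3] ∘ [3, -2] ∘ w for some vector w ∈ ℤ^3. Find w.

Subtract the known terms from T to get the rank-1 residual R = [1, -3] ∘ [3, -2] ∘ w, so R[i,j,k] = a[i]·b[j]·w[k]. Pick indices with nonzero a[1]·b[1] = (1)·(3) = 3. Only the fibre through (1,1,·) is needed: R[1,1,:] = T[1,1,:] − Σₗ aₗ[1]bₗ[1]cₗ = [7, 9, 1] − (-1)·(-1)·[1, 0, 1] = [6, 9, 0]. Then w[k] = R[1,1,k] / 3 for each k, giving w = [6, 9, 0] / 3 = [2, 3, 0].

w = [2, 3, 0]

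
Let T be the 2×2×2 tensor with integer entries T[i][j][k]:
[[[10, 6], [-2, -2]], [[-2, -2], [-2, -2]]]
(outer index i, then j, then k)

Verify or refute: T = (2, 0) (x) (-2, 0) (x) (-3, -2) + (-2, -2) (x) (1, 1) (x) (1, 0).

No

Reconstruct entry (0,0,1) from the claimed factors: Σₗ aₗ[0]bₗ[0]cₗ[1] = (2)·(-2)·(-2) + (-2)·(1)·(0) = 8, but T[0,0,1] = 6. The claim is false.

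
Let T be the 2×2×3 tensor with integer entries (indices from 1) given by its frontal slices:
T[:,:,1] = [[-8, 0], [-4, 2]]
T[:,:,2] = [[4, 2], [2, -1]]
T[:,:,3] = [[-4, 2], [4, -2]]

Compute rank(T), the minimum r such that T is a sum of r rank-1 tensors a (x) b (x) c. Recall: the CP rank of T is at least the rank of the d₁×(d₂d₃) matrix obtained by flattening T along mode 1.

Lower bound: the mode-3 unfolding of T (rows indexed by k, columns by (i,j) = (1,1), (1,2), (2,1), (2,2)) is [[-8, 0, -4, 2], [4, 2, 2, -1], [-4, 2, 4, -2]].
There the 3×3 minor on rows k ∈ {1, 2, 3}, columns (i,j) ∈ {(1,1), (1,2), (2,1)} is det [[-8, 0, -4], [4, 2, 2], [-4, 2, 4]] = -96 ≠ 0, so this unfolding has rank ≥ 3; CP rank is at least every unfolding rank, so rank(T) ≥ 3. (Unfolding ranks only ever bound the CP rank from below — rank(T) can be strictly larger than all of them — so the matching upper bound has to come from an explicit 3-term decomposition.)
Upper bound: T is a sum of 3 rank-1 terms, T = (0, 1) (x) (2, -1) (x) (-2, 1, 2) + (1, 0) (x) (1, 0) (x) (-8, 8, 0) + (1, 0) (x) (2, -1) (x) (0, -2, -2) (written with every a and b primitive with positive leading entry and the scale carried by c; CP decompositions are not unique, and this one is verified by expanding entrywise), so rank(T) ≤ 3.
These bounds meet, so rank(T) = 3.

3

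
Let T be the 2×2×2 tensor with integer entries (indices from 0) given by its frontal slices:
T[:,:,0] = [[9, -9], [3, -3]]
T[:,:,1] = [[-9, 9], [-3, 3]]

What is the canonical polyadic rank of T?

1

Lower bound: T ≠ 0 (e.g. T[0,0,0] = 9), so rank(T) ≥ 1.
Upper bound: if T = a ∘ b ∘ c then every fibre of T is a multiple of the corresponding factor, so read the factors off the fibres through the nonzero entry T[0,0,0] = 9.
The mode-1 fibre T[:,0,0] = [9, 3] gives a = (3, 1) (primitive direction); the mode-2 fibre T[0,:,0] = [9, -9] gives b = (1, -1); then c[k] = T[0,0,k] / (a[0]·b[0]) = [9, -9] / 3 = (3, -3).
Expanding (3, 1) ∘ (1, -1) ∘ (3, -3) reproduces all 8 entries of T, so T = (3, 1) ∘ (1, -1) ∘ (3, -3) and rank(T) ≤ 1.
These bounds meet, so rank(T) = 1.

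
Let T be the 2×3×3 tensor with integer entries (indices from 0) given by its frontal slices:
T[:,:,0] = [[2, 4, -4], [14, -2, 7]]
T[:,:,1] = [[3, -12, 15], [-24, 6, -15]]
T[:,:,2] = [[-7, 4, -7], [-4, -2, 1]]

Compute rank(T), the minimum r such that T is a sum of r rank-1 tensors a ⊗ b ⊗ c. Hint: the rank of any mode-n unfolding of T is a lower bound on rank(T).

Lower bound: the mode-2 unfolding of T (rows indexed by j, columns by (i,k) = (0,0), (0,1), (0,2), (1,0), (1,1), (1,2)) is [[2, 3, -7, 14, -24, -4], [4, -12, 4, -2, 6, -2], [-4, 15, -7, 7, -15, 1]].
There the 2×2 minor on rows j ∈ {0, 1}, columns (i,k) ∈ {(0,0), (0,1)} is det [[2, 3], [4, -12]] = -36 ≠ 0, so this unfolding has rank ≥ 2; CP rank is at least every unfolding rank, so rank(T) ≥ 2. (Flattening ranks never certify an upper bound on CP rank; for that we must actually write T with 2 rank-1 terms.)
Upper bound — finding two terms. Write S_k = T[:,:,k] for the frontal slices: S₀ = [[2, 4, -4], [14, -2, 7]], S₁ = [[3, -12, 15], [-24, 6, -15]], S₂ = [[-7, 4, -7], [-4, -2, 1]].
If T = a₁ ⊗ b₁ ⊗ c₁ + a₂ ⊗ b₂ ⊗ c₂ then each S_k = c₁[k]·a₁b₁ᵀ + c₂[k]·a₂b₂ᵀ. S₀ and S₁ are linearly independent, so a₁b₁ᵀ and a₂b₂ᵀ must span the same plane of matrices: they are the rank-1 matrices of the form x·S₀ + y·S₁.
The 2×2 minor of x·S₀ + y·S₁ on rows {0,1}, columns {0,1} is −60·x² + 270·xy − 270·y² = (-30)·(2·x − 3·y)(x − 3·y), vanishing at (x:y) = (3:2) and (3:1).
M₁ = 3·S₀ + 2·S₁ = [[12, -12, 18], [-6, 6, -9]] = 3·[2, -1][2, -2, 3]ᵀ and M₂ = 3·S₀ + S₁ = [[9, 0, 3], [18, 0, 6]] = 3·[1, 2][3, 0, 1]ᵀ, so take a₁ = [2, -1], b₁ = [2, -2, 3], a₂ = [1, 2], b₂ = [3, 0, 1].
Each slice is an integer combination of E₁ = a₁b₁ᵀ and E₂ = a₂b₂ᵀ: S₀ = −E₁ + 2·E₂, S₁ = 3·E₁ − 3·E₂, S₂ = −E₁ − E₂; reading off coefficients, c₁ = [-1, 3, -1] and c₂ = [2, -3, -1].
Hence T = [2, -1] ⊗ [2, -2, 3] ⊗ [-1, 3, -1] + [1, 2] ⊗ [3, 0, 1] ⊗ [2, -3, -1], so rank(T) ≤ 2.
These bounds meet, so rank(T) = 2.
Check entry T[1,0,0] = 14: (-1)·(2)·(-1) + (2)·(3)·(2) = 14.

2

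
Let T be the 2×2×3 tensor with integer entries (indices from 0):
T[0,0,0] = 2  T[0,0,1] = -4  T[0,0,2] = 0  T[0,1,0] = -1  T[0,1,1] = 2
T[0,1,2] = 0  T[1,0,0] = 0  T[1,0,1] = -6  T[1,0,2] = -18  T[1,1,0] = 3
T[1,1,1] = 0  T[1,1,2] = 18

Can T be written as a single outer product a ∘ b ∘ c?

The mode-3 unfolding of T (rows indexed by k, columns by (i,j) = (0,0), (0,1), (1,0), (1,1)) is [[2, -1, 0, 3], [-4, 2, -6, 0], [0, 0, -18, 18]].
There the 2×2 minor on rows k ∈ {0, 1}, columns (i,j) ∈ {(0,0), (1,0)} is det [[2, 0], [-4, -6]] = -12 ≠ 0, so this unfolding has rank ≥ 2; CP rank is at least every unfolding rank, so rank(T) ≥ 2.
In particular rank(T) ≥ 2 > 1, so T is not rank-1.

No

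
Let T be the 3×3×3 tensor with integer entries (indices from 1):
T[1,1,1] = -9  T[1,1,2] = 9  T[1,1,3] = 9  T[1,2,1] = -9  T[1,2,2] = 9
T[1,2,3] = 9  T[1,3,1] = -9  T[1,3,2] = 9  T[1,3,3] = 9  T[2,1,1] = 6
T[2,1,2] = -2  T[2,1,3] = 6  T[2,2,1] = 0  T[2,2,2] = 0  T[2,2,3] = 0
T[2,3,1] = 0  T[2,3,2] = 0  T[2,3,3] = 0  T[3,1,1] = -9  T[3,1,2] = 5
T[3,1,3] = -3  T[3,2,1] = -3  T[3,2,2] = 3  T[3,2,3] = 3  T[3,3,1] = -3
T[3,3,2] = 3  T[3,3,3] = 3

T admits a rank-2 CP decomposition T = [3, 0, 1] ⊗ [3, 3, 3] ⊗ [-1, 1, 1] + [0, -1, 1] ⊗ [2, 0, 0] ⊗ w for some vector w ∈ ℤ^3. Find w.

w = [-3, 1, -3]

Subtract the known terms from T to get the rank-1 residual R = [0, -1, 1] ⊗ [2, 0, 0] ⊗ w, so R[i,j,k] = a[i]·b[j]·w[k]. Pick indices with nonzero a[2]·b[1] = (-1)·(2) = -2. Only the fibre through (2,1,·) is needed: R[2,1,:] = T[2,1,:] − Σₗ aₗ[2]bₗ[1]cₗ = [6, -2, 6] − (0)·(3)·[-1, 1, 1] = [6, -2, 6]. Then w[k] = R[2,1,k] / -2 for each k, giving w = [6, -2, 6] / -2 = [-3, 1, -3].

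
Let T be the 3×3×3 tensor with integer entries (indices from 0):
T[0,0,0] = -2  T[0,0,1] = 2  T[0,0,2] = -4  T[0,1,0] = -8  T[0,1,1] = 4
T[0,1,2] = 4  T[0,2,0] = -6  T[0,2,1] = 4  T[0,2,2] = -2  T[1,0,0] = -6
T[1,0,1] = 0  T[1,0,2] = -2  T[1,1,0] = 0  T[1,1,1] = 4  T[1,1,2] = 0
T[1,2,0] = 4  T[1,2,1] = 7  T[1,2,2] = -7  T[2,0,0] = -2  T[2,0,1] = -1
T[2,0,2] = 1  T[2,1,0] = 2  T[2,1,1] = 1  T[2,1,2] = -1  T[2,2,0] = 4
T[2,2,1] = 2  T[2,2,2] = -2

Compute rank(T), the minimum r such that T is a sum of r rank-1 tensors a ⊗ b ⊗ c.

Lower bound: the mode-3 unfolding of T (rows indexed by k, columns by (i,j) = (0,0), (0,1), (0,2), (1,0), (1,1), (1,2), (2,0), (2,1), (2,2)) is [[-2, -8, -6, -6, 0, 4, -2, 2, 4], [2, 4, 4, 0, 4, 7, -1, 1, 2], [-4, 4, -2, -2, 0, -7, 1, -1, -2]].
There the 3×3 minor on rows k ∈ {0, 1, 2}, columns (i,j) ∈ {(0,0), (0,1), (1,0)} is det [[-2, -8, -6], [2, 4, 0], [-4, 4, -2]] = -160 ≠ 0, so this unfolding has rank ≥ 3; CP rank is at least every unfolding rank, so rank(T) ≥ 3. (Flattening ranks never certify an upper bound on CP rank; for that we must actually write T with 3 rank-1 terms.)
Upper bound: T is a sum of 3 rank-1 terms, T = [0, 2, 1] ⊗ [1, -1, -2] ⊗ [-2, -1, 1] + [1, 1, 0] ⊗ [1, 0, 1] ⊗ [-2, 2, -4] + [2, 1, 0] ⊗ [0, 2, 1] ⊗ [-2, 1, 1] (written with every a and b primitive with positive leading entry and the scale carried by c; CP decompositions are not unique, and this one is verified by expanding entrywise), so rank(T) ≤ 3.
These bounds meet, so rank(T) = 3.

3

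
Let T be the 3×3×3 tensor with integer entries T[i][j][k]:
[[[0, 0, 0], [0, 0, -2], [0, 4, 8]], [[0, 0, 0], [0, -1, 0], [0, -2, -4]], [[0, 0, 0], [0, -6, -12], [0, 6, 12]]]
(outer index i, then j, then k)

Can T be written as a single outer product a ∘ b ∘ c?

The mode-1 unfolding of T (rows indexed by i, columns by (j,k) = (0,0), (0,1), (0,2), (1,0), (1,1), (1,2), (2,0), (2,1), (2,2)) is [[0, 0, 0, 0, 0, -2, 0, 4, 8], [0, 0, 0, 0, -1, 0, 0, -2, -4], [0, 0, 0, 0, -6, -12, 0, 6, 12]].
There the 3×3 minor on rows i ∈ {0, 1, 2}, columns (j,k) ∈ {(1,1), (1,2), (2,1)} is det [[0, -2, 4], [-1, 0, -2], [-6, -12, 6]] = 12 ≠ 0, so this unfolding has rank ≥ 3; CP rank is at least every unfolding rank, so rank(T) ≥ 3.
In particular rank(T) ≥ 3 > 1, so T is not rank-1.

No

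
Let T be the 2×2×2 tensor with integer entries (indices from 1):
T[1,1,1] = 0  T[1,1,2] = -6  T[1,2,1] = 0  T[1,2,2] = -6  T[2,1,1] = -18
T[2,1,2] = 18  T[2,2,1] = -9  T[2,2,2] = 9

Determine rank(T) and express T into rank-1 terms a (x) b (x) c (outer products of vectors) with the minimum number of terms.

rank(T) = 2

Lower bound: in the mode-1 unfolding of T (rows indexed by i, columns by (j,k)) the 2×2 minor on rows i ∈ {1, 2}, columns (j,k) ∈ {(1,1), (1,2)} is det [[0, -6], [-18, 18]] = -108 ≠ 0, so that unfolding has rank ≥ 2 and hence rank(T) ≥ 2 (CP rank is at least every unfolding rank, though it can be larger).
Upper bound: with S_k = T[:,:,k], the two rank-1 terms a₁b₁ᵀ, a₂b₂ᵀ are the rank-1 members of the pencil x·S₁ + y·S₂.
det(x·S₁ + y·S₂) is −54·xy + 54·y² = (-54)·(x − y)(y), vanishing at (x:y) = (1:1) and (1:0).
M₁ = S₁ + S₂ = [[-6, -6], [0, 0]] = (-6)·[1, 0][1, 1]ᵀ and M₂ = S₁ = [[0, 0], [-18, -9]] = (-9)·[0, 1][2, 1]ᵀ, so take a₁ = [1, 0], b₁ = [1, 1], a₂ = [0, 1], b₂ = [2, 1].
Each slice is an integer combination of E₁ = a₁b₁ᵀ and E₂ = a₂b₂ᵀ: S₁ = −9·E₂, S₂ = −6·E₁ + 9·E₂; reading off coefficients, c₁ = [0, -6] and c₂ = [-9, 9].
Hence T = [1, 0] (x) [1, 1] (x) [0, -6] + [0, 1] (x) [2, 1] (x) [-9, 9], so rank(T) ≤ 2.
These bounds meet, so rank(T) = 2.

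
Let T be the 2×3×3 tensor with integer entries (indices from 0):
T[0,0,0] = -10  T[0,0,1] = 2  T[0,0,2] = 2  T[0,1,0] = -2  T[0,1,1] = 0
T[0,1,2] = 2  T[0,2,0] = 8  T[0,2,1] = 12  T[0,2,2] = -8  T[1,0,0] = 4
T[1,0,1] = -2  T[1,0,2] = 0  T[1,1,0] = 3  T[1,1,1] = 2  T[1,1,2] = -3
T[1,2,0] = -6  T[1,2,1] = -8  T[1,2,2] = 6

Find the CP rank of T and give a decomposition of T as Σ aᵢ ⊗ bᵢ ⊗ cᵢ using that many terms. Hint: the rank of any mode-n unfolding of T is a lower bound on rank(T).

rank(T) = 3

Lower bound: the mode-3 unfolding of T (rows indexed by k, columns by (i,j) = (0,0), (0,1), (0,2), (1,0), (1,1), (1,2)) is [[-10, -2, 8, 4, 3, -6], [2, 0, 12, -2, 2, -8], [2, 2, -8, 0, -3, 6]].
There the 3×3 minor on rows k ∈ {0, 1, 2}, columns (i,j) ∈ {(0,0), (0,1), (0,2)} is det [[-10, -2, 8], [2, 0, 12], [2, 2, -8]] = 192 ≠ 0, so this unfolding has rank ≥ 3; CP rank is at least every unfolding rank, so rank(T) ≥ 3. (Flattening ranks never certify an upper bound on CP rank; for that we must actually write T with 3 rank-1 terms.)
Upper bound: T is a sum of 3 rank-1 terms, T = (1, -1) ⊗ (1, -2, 2) ⊗ (2, 2, -2) + (2, -1) ⊗ (1, 0, 0) ⊗ (-4, 4, 0) + (2, -1) ⊗ (2, -1, -2) ⊗ (-1, -2, 1) (written with every a and b primitive with positive leading entry and the scale carried by c; CP decompositions are not unique, and this one is verified by expanding entrywise), so rank(T) ≤ 3.
These bounds meet, so rank(T) = 3.
Check entry T[1,2,0] = -6: (-1)·(2)·(2) + (-1)·(0)·(-4) + (-1)·(-2)·(-1) = -6.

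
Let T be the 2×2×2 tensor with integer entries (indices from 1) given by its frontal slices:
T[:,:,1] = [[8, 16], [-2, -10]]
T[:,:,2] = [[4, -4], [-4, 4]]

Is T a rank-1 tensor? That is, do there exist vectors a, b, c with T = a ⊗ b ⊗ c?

No

The mode-2 unfolding of T (rows indexed by j, columns by (i,k) = (1,1), (1,2), (2,1), (2,2)) is [[8, 4, -2, -4], [16, -4, -10, 4]].
There the 2×2 minor on rows j ∈ {1, 2}, columns (i,k) ∈ {(1,1), (1,2)} is det [[8, 4], [16, -4]] = -96 ≠ 0, so this unfolding has rank ≥ 2; CP rank is at least every unfolding rank, so rank(T) ≥ 2.
In particular rank(T) ≥ 2 > 1, so T is not rank-1.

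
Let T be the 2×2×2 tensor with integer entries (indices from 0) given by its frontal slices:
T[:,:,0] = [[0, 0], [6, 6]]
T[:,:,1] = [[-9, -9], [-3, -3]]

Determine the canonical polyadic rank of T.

2

Lower bound: the mode-1 unfolding of T (rows indexed by i, columns by (j,k) = (0,0), (0,1), (1,0), (1,1)) is [[0, -9, 0, -9], [6, -3, 6, -3]].
There the 2×2 minor on rows i ∈ {0, 1}, columns (j,k) ∈ {(0,0), (0,1)} is det [[0, -9], [6, -3]] = 54 ≠ 0, so this unfolding has rank ≥ 2; CP rank is at least every unfolding rank, so rank(T) ≥ 2. (This is only a lower bound: in general the CP rank may exceed every unfolding rank, so we still need to exhibit 2 rank-1 terms summing to T.)
Upper bound — finding two terms. Every mode-2 slice of T is a multiple of one matrix: T[:,j,:] = b[j]·M with b = (1, 1) and M = [[0, -9], [6, -3]] (rows indexed by i, columns by k). So it suffices to write M as a sum of two rank-1 matrices.
Splitting M by its rows (i = 0, 1), M = (1, 0)(0, -9)ᵀ + (0, 1)(6, -3)ᵀ.
Hence T = (1, 0) ⊗ (1, 1) ⊗ (0, -9) + (0, 1) ⊗ (1, 1) ⊗ (6, -3), so rank(T) ≤ 2.
These bounds meet, so rank(T) = 2.
Check entry T[0,0,1] = -9: (1)·(1)·(-9) + (0)·(1)·(-3) = -9.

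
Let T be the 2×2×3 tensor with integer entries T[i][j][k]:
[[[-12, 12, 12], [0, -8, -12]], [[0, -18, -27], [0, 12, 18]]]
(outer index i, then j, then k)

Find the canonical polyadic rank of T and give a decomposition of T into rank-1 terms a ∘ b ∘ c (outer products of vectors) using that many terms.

rank(T) = 2

Lower bound: the mode-3 unfolding of T (rows indexed by k, columns by (i,j) = (0,0), (0,1), (1,0), (1,1)) is [[-12, 0, 0, 0], [12, -8, -18, 12], [12, -12, -27, 18]].
There the 2×2 minor on rows k ∈ {0, 1}, columns (i,j) ∈ {(0,0), (0,1)} is det [[-12, 0], [12, -8]] = 96 ≠ 0, so this unfolding has rank ≥ 2; CP rank is at least every unfolding rank, so rank(T) ≥ 2. (Flattening ranks never certify an upper bound on CP rank; for that we must actually write T with 2 rank-1 terms.)
Upper bound — finding two terms. Write S_k = T[:,:,k] for the frontal slices: S₀ = [[-12, 0], [0, 0]], S₁ = [[12, -8], [-18, 12]], S₂ = [[12, -12], [-27, 18]].
If T = a₁ ∘ b₁ ∘ c₁ + a₂ ∘ b₂ ∘ c₂ then each S_k = c₁[k]·a₁b₁ᵀ + c₂[k]·a₂b₂ᵀ. S₀ and S₁ are linearly independent, so a₁b₁ᵀ and a₂b₂ᵀ must span the same plane of matrices: they are the rank-1 matrices of the form x·S₀ + y·S₁.
det(x·S₀ + y·S₁) is −144·xy = (-144)·(y)(x), vanishing at (x:y) = (1:0) and (0:1).
M₁ = S₀ = [[-12, 0], [0, 0]] = (-12)·[1, 0][1, 0]ᵀ and M₂ = S₁ = [[12, -8], [-18, 12]] = 2·[2, -3][3, -2]ᵀ, so take a₁ = [1, 0], b₁ = [1, 0], a₂ = [2, -3], b₂ = [3, -2].
Each slice is an integer combination of E₁ = a₁b₁ᵀ and E₂ = a₂b₂ᵀ: S₀ = −12·E₁, S₁ = 2·E₂, S₂ = −6·E₁ + 3·E₂; reading off coefficients, c₁ = [-12, 0, -6] and c₂ = [0, 2, 3].
Hence T = [1, 0] ∘ [1, 0] ∘ [-12, 0, -6] + [2, -3] ∘ [3, -2] ∘ [0, 2, 3], so rank(T) ≤ 2.
These bounds meet, so rank(T) = 2.
Check entry T[0,0,2] = 12: (1)·(1)·(-6) + (2)·(3)·(3) = 12.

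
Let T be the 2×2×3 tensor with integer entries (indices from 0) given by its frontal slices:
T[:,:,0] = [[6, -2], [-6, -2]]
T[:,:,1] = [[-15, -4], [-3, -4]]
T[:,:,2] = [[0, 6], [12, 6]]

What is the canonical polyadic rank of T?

Lower bound: the mode-3 unfolding of T (rows indexed by k, columns by (i,j) = (0,0), (0,1), (1,0), (1,1)) is [[6, -2, -6, -2], [-15, -4, -3, -4], [0, 6, 12, 6]].
There the 2×2 minor on rows k ∈ {0, 1}, columns (i,j) ∈ {(0,0), (0,1)} is det [[6, -2], [-15, -4]] = -54 ≠ 0, so this unfolding has rank ≥ 2; CP rank is at least every unfolding rank, so rank(T) ≥ 2. (Flattening ranks never certify an upper bound on CP rank; for that we must actually write T with 2 rank-1 terms.)
Upper bound — finding two terms. Write S_k = T[:,:,k] for the frontal slices: S₀ = [[6, -2], [-6, -2]], S₁ = [[-15, -4], [-3, -4]], S₂ = [[0, 6], [12, 6]].
If T = a₁ ⊗ b₁ ⊗ c₁ + a₂ ⊗ b₂ ⊗ c₂ then each S_k = c₁[k]·a₁b₁ᵀ + c₂[k]·a₂b₂ᵀ. S₀ and S₁ are linearly independent, so a₁b₁ᵀ and a₂b₂ᵀ must span the same plane of matrices: they are the rank-1 matrices of the form x·S₀ + y·S₁.
det(x·S₀ + y·S₁) is −24·x² − 24·xy + 48·y² = (-24)·(x + 2·y)(x − y), vanishing at (x:y) = (2:-1) and (1:1).
M₁ = 2·S₀ − S₁ = [[27, 0], [-9, 0]] = 9·[3, -1][1, 0]ᵀ and M₂ = S₀ + S₁ = [[-9, -6], [-9, -6]] = (-3)·[1, 1][3, 2]ᵀ, so take a₁ = [3, -1], b₁ = [1, 0], a₂ = [1, 1], b₂ = [3, 2].
Each slice is an integer combination of E₁ = a₁b₁ᵀ and E₂ = a₂b₂ᵀ: S₀ = 3·E₁ − E₂, S₁ = −3·E₁ − 2·E₂, S₂ = −3·E₁ + 3·E₂; reading off coefficients, c₁ = [3, -3, -3] and c₂ = [-1, -2, 3].
Hence T = [3, -1] ⊗ [1, 0] ⊗ [3, -3, -3] + [1, 1] ⊗ [3, 2] ⊗ [-1, -2, 3], so rank(T) ≤ 2.
These bounds meet, so rank(T) = 2.
Check entry T[0,0,2] = 0: (3)·(1)·(-3) + (1)·(3)·(3) = 0.

2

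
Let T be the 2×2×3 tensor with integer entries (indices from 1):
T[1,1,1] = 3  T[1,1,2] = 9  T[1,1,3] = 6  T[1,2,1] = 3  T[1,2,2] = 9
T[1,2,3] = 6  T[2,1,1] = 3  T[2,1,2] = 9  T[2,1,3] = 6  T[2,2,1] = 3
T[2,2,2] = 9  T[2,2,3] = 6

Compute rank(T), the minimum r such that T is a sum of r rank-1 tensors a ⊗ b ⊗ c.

1

Lower bound: T ≠ 0 (e.g. T[1,1,1] = 3), so rank(T) ≥ 1.
Upper bound: if T = a ⊗ b ⊗ c then every fibre of T is a multiple of the corresponding factor, so read the factors off the fibres through the nonzero entry T[1,1,1] = 3.
The mode-1 fibre T[:,1,1] = [3, 3] gives a = [1, 1] (primitive direction); the mode-2 fibre T[1,:,1] = [3, 3] gives b = [1, 1]; then c[k] = T[1,1,k] / (a[1]·b[1]) = [3, 9, 6] / 1 = [3, 9, 6].
Expanding [1, 1] ⊗ [1, 1] ⊗ [3, 9, 6] reproduces all 12 entries of T, so T = [1, 1] ⊗ [1, 1] ⊗ [3, 9, 6] and rank(T) ≤ 1.
These bounds meet, so rank(T) = 1.
Check entry T[2,2,3] = 6: (1)·(1)·(6) = 6.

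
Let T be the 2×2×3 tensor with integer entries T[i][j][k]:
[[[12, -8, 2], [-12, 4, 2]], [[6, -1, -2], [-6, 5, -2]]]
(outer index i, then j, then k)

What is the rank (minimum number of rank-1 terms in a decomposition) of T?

2

Lower bound: in the mode-1 unfolding of T (rows indexed by i, columns by (j,k)) the 2×2 minor on rows i ∈ {0, 1}, columns (j,k) ∈ {(0,0), (0,1)} is det [[12, -8], [6, -1]] = 36 ≠ 0, so that unfolding has rank ≥ 2 and hence rank(T) ≥ 2 (CP rank is at least every unfolding rank, though it can be larger).
Upper bound: with S_k = T[:,:,k], the two rank-1 terms a₁b₁ᵀ, a₂b₂ᵀ are the rank-1 members of the pencil x·S₀ + y·S₁.
det(x·S₀ + y·S₁) is 72·xy − 36·y² = 36·(2·x − y)(y), vanishing at (x:y) = (1:2) and (1:0).
M₁ = S₀ + 2·S₁ = [[-4, -4], [4, 4]] = (-4)·(1, -1)(1, 1)ᵀ and M₂ = S₀ = [[12, -12], [6, -6]] = 6·(2, 1)(1, -1)ᵀ, so take a₁ = (1, -1), b₁ = (1, 1), a₂ = (2, 1), b₂ = (1, -1).
Each slice is an integer combination of E₁ = a₁b₁ᵀ and E₂ = a₂b₂ᵀ: S₀ = 6·E₂, S₁ = −2·E₁ − 3·E₂, S₂ = 2·E₁; reading off coefficients, c₁ = (0, -2, 2) and c₂ = (6, -3, 0).
Hence T = (1, -1) ⊗ (1, 1) ⊗ (0, -2, 2) + (2, 1) ⊗ (1, -1) ⊗ (6, -3, 0), so rank(T) ≤ 2.
These bounds meet, so rank(T) = 2.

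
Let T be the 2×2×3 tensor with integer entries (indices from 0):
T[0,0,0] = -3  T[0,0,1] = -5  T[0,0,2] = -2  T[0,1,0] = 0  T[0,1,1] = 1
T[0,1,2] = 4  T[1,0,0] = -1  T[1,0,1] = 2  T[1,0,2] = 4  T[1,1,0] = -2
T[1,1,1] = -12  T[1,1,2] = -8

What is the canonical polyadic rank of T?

Lower bound: in the mode-3 unfolding of T (rows indexed by k, columns by (i,j)) the 3×3 minor on rows k ∈ {0, 1, 2}, columns (i,j) ∈ {(0,0), (0,1), (1,0)} is det [[-3, 0, -1], [-5, 1, 2], [-2, 4, 4]] = 30 ≠ 0, so that unfolding has rank ≥ 3 and hence rank(T) ≥ 3 (CP rank is at least every unfolding rank, though it can be larger).
Upper bound: T is a sum of 3 rank-1 terms, T = [1, -2] ⊗ [1, -2] ⊗ [0, -2, -2] + [1, 0] ⊗ [1, -1] ⊗ [-2, -1, 0] + [1, 1] ⊗ [1, 2] ⊗ [-1, -2, 0] (written with every a and b primitive with positive leading entry and the scale carried by c; CP decompositions are not unique, and this one is verified by expanding entrywise), so rank(T) ≤ 3.
These bounds meet, so rank(T) = 3.

3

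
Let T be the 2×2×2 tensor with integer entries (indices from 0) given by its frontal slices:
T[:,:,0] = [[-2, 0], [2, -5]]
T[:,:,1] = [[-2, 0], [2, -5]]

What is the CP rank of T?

Lower bound: the mode-1 unfolding of T (rows indexed by i, columns by (j,k) = (0,0), (0,1), (1,0), (1,1)) is [[-2, -2, 0, 0], [2, 2, -5, -5]].
There the 2×2 minor on rows i ∈ {0, 1}, columns (j,k) ∈ {(0,0), (1,0)} is det [[-2, 0], [2, -5]] = 10 ≠ 0, so this unfolding has rank ≥ 2; CP rank is at least every unfolding rank, so rank(T) ≥ 2. (Unfolding ranks only ever bound the CP rank from below — rank(T) can be strictly larger than all of them — so the matching upper bound has to come from an explicit 2-term decomposition.)
Upper bound — finding two terms. Every mode-3 slice of T is a multiple of one matrix: T[:,:,k] = c[k]·M with c = [1, 1] and M = [[-2, 0], [2, -5]] (rows indexed by i, columns by j). So it suffices to write M as a sum of two rank-1 matrices.
Splitting M by its rows (i = 0, 1), M = [1, 0][-2, 0]ᵀ + [0, 1][2, -5]ᵀ.
Hence T = [1, 0] ⊗ [-2, 0] ⊗ [1, 1] + [0, 1] ⊗ [2, -5] ⊗ [1, 1], so rank(T) ≤ 2.
These bounds meet, so rank(T) = 2.

2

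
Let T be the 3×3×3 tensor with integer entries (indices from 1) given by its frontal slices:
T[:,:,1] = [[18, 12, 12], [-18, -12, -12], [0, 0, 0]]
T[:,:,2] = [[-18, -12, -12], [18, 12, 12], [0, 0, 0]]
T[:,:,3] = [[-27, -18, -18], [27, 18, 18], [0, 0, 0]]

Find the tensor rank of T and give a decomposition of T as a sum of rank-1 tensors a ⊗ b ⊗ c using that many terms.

rank(T) = 1

Lower bound: T ≠ 0 (e.g. T[1,1,1] = 18), so rank(T) ≥ 1.
Upper bound: if T = a ⊗ b ⊗ c then every fibre of T is a multiple of the corresponding factor, so read the factors off the fibres through the nonzero entry T[1,1,1] = 18.
The mode-1 fibre T[:,1,1] = [18, -18, 0] gives a = (1, -1, 0) (primitive direction); the mode-2 fibre T[1,:,1] = [18, 12, 12] gives b = (3, 2, 2); then c[k] = T[1,1,k] / (a[1]·b[1]) = [18, -18, -27] / 3 = (6, -6, -9).
Expanding (1, -1, 0) ⊗ (3, 2, 2) ⊗ (6, -6, -9) reproduces all 27 entries of T, so T = (1, -1, 0) ⊗ (3, 2, 2) ⊗ (6, -6, -9) and rank(T) ≤ 1.
These bounds meet, so rank(T) = 1.
Check entry T[2,2,1] = -12: (-1)·(2)·(6) = -12.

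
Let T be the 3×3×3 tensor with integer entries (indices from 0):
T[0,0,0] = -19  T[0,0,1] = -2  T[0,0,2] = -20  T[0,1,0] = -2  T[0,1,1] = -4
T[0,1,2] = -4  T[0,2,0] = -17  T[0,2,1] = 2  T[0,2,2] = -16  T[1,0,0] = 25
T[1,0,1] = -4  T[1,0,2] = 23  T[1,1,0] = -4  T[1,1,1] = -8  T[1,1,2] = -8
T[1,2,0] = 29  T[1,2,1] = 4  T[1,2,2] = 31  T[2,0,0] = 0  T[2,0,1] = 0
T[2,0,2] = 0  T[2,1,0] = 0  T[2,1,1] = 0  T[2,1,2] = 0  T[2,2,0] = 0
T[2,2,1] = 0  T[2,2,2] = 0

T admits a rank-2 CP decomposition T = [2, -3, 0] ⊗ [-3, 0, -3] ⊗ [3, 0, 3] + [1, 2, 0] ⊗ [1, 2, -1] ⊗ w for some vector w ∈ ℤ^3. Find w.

w = [-1, -2, -2]

Subtract the known terms from T to get the rank-1 residual R = [1, 2, 0] ⊗ [1, 2, -1] ⊗ w, so R[i,j,k] = a[i]·b[j]·w[k]. Pick indices with nonzero a[0]·b[0] = (1)·(1) = 1. Only the fibre through (0,0,·) is needed: R[0,0,:] = T[0,0,:] − Σₗ aₗ[0]bₗ[0]cₗ = [-19, -2, -20] − (2)·(-3)·[3, 0, 3] = [-1, -2, -2]. Then w[k] = R[0,0,k] / 1 for each k, giving w = [-1, -2, -2] / 1 = [-1, -2, -2].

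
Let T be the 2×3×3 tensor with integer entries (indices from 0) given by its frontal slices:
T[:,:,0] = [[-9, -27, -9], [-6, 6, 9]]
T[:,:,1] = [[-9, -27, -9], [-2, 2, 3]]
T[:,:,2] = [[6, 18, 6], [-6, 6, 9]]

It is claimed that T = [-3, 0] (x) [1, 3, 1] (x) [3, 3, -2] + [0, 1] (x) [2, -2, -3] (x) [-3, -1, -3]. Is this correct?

Reconstruct entrywise from the claimed factors. For example, T[0,2,2] = 6 and Σₗ aₗ[0]bₗ[2]cₗ[2] = (-3)·(1)·(-2) + (0)·(-3)·(-3) = 6; checking all 18 entries, every one matches. The claim holds.

Yes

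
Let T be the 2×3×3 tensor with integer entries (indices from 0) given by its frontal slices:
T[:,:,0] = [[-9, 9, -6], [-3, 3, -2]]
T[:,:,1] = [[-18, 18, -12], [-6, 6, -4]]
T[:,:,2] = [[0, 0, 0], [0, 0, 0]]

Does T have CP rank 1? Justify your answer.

Yes

If T = a ⊗ b ⊗ c then every fibre of T is a multiple of the corresponding factor, so read the factors off the fibres through the nonzero entry T[0,0,0] = -9.
The mode-1 fibre T[:,0,0] = [-9, -3] gives a = [3, 1] (primitive direction); the mode-2 fibre T[0,:,0] = [-9, 9, -6] gives b = [3, -3, 2]; then c[k] = T[0,0,k] / (a[0]·b[0]) = [-9, -18, 0] / 9 = [-1, -2, 0].
Expanding [3, 1] ⊗ [3, -3, 2] ⊗ [-1, -2, 0] reproduces all 18 entries of T, so T = [3, 1] ⊗ [3, -3, 2] ⊗ [-1, -2, 0] and rank(T) ≤ 1.
Equivalently every frontal slice T[:,:,k] is c[k] times the rank-1 matrix [3, 1] ⊗ [3, -3, 2]. So T has rank 1 (it is nonzero).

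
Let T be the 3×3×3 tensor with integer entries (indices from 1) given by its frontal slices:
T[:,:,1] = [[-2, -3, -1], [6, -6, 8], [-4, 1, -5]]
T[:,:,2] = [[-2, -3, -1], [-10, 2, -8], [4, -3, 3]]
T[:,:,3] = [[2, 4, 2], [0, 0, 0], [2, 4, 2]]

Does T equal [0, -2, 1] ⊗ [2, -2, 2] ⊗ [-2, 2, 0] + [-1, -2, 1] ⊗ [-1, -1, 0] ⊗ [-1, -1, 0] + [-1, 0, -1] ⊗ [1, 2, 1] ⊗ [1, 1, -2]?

No

Reconstruct entry (2,2,1) from the claimed factors: Σₗ aₗ[2]bₗ[2]cₗ[1] = (-2)·(-2)·(-2) + (-2)·(-1)·(-1) + (0)·(2)·(1) = -10, but T[2,2,1] = -6. The claim is false.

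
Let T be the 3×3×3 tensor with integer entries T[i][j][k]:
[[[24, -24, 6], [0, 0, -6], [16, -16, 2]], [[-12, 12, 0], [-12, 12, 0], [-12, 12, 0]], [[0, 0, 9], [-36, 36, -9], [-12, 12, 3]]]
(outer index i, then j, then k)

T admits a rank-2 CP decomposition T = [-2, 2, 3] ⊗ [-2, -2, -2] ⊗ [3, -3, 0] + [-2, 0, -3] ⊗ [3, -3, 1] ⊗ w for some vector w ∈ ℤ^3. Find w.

Subtract the known terms from T to get the rank-1 residual R = [-2, 0, -3] ⊗ [3, -3, 1] ⊗ w, so R[i,j,k] = a[i]·b[j]·w[k]. Pick indices with nonzero a[0]·b[0] = (-2)·(3) = -6. Only the fibre through (0,0,·) is needed: R[0,0,:] = T[0,0,:] − Σₗ aₗ[0]bₗ[0]cₗ = [24, -24, 6] − (-2)·(-2)·[3, -3, 0] = [12, -12, 6]. Then w[k] = R[0,0,k] / -6 for each k, giving w = [12, -12, 6] / -6 = [-2, 2, -1].

w = [-2, 2, -1]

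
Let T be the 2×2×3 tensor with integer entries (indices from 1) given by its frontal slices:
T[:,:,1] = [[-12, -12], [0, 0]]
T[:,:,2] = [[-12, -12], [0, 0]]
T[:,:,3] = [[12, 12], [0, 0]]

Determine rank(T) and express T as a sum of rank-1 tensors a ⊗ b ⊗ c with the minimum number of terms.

Lower bound: T ≠ 0 (e.g. T[1,1,1] = -12), so rank(T) ≥ 1.
Upper bound: if T = a ⊗ b ⊗ c then every fibre of T is a multiple of the corresponding factor, so read the factors off the fibres through the nonzero entry T[1,1,1] = -12.
The mode-1 fibre T[:,1,1] = [-12, 0] gives a = [1, 0] (primitive direction); the mode-2 fibre T[1,:,1] = [-12, -12] gives b = [1, 1]; then c[k] = T[1,1,k] / (a[1]·b[1]) = [-12, -12, 12] / 1 = [-12, -12, 12].
Expanding [1, 0] ⊗ [1, 1] ⊗ [-12, -12, 12] reproduces all 12 entries of T, so T = [1, 0] ⊗ [1, 1] ⊗ [-12, -12, 12] and rank(T) ≤ 1.
These bounds meet, so rank(T) = 1.

rank(T) = 1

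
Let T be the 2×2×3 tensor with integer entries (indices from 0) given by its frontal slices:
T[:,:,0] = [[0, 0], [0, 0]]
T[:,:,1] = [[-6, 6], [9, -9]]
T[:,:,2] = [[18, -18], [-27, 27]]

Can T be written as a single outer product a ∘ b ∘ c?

If T = a ∘ b ∘ c then every fibre of T is a multiple of the corresponding factor, so read the factors off the fibres through the nonzero entry T[0,0,1] = -6.
The mode-1 fibre T[:,0,1] = [-6, 9] gives a = [2, -3] (primitive direction); the mode-2 fibre T[0,:,1] = [-6, 6] gives b = [1, -1]; then c[k] = T[0,0,k] / (a[0]·b[0]) = [0, -6, 18] / 2 = [0, -3, 9].
Expanding [2, -3] ∘ [1, -1] ∘ [0, -3, 9] reproduces all 12 entries of T, so T = [2, -3] ∘ [1, -1] ∘ [0, -3, 9] and rank(T) ≤ 1.
Equivalently every frontal slice T[:,:,k] is c[k] times the rank-1 matrix [2, -3] ∘ [1, -1]. So T has rank 1 (it is nonzero).

Yes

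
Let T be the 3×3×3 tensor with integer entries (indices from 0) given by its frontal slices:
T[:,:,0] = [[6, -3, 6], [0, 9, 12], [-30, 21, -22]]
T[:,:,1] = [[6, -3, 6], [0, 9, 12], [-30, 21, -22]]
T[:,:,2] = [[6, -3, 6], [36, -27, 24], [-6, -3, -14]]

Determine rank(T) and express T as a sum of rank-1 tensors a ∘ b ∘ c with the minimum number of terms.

Lower bound: the mode-2 unfolding of T (rows indexed by j, columns by (i,k) = (0,0), (0,1), (0,2), (1,0), (1,1), (1,2), (2,0), (2,1), (2,2)) is [[6, 6, 6, 0, 0, 36, -30, -30, -6], [-3, -3, -3, 9, 9, -27, 21, 21, -3], [6, 6, 6, 12, 12, 24, -22, -22, -14]].
There the 2×2 minor on rows j ∈ {0, 1}, columns (i,k) ∈ {(0,0), (1,0)} is det [[6, 0], [-3, 9]] = 54 ≠ 0, so this unfolding has rank ≥ 2; CP rank is at least every unfolding rank, so rank(T) ≥ 2. (This is only a lower bound: in general the CP rank may exceed every unfolding rank, so we still need to exhibit 2 rank-1 terms summing to T.)
Upper bound — finding two terms. Write S_k = T[:,:,k] for the frontal slices: S₀ = [[6, -3, 6], [0, 9, 12], [-30, 21, -22]], S₁ = [[6, -3, 6], [0, 9, 12], [-30, 21, -22]], S₂ = [[6, -3, 6], [36, -27, 24], [-6, -3, -14]].
If T = a₁ ∘ b₁ ∘ c₁ + a₂ ∘ b₂ ∘ c₂ then each S_k = c₁[k]·a₁b₁ᵀ + c₂[k]·a₂b₂ᵀ. S₀ and S₂ are linearly independent, so a₁b₁ᵀ and a₂b₂ᵀ must span the same plane of matrices: they are the rank-1 matrices of the form x·S₀ + y·S₂.
The 2×2 minor of x·S₀ + y·S₂ on rows {0,1}, columns {0,1} is 54·x² − 54·y² = 54·(x − y)(x + y), vanishing at (x:y) = (1:1) and (1:-1).
M₁ = S₀ + S₂ = [[12, -6, 12], [36, -18, 36], [-36, 18, -36]] = 6·[1, 3, -3][2, -1, 2]ᵀ and M₂ = S₀ − S₂ = [[0, 0, 0], [-36, 36, -12], [-24, 24, -8]] = (-4)·[0, 3, 2][3, -3, 1]ᵀ, so take a₁ = [1, 3, -3], b₁ = [2, -1, 2], a₂ = [0, 3, 2], b₂ = [3, -3, 1].
Each slice is an integer combination of E₁ = a₁b₁ᵀ and E₂ = a₂b₂ᵀ: S₀ = 3·E₁ − 2·E₂, S₁ = 3·E₁ − 2·E₂, S₂ = 3·E₁ + 2·E₂; reading off coefficients, c₁ = [3, 3, 3] and c₂ = [-2, -2, 2].
Hence T = [1, 3, -3] ∘ [2, -1, 2] ∘ [3, 3, 3] + [0, 3, 2] ∘ [3, -3, 1] ∘ [-2, -2, 2], so rank(T) ≤ 2.
These bounds meet, so rank(T) = 2.

rank(T) = 2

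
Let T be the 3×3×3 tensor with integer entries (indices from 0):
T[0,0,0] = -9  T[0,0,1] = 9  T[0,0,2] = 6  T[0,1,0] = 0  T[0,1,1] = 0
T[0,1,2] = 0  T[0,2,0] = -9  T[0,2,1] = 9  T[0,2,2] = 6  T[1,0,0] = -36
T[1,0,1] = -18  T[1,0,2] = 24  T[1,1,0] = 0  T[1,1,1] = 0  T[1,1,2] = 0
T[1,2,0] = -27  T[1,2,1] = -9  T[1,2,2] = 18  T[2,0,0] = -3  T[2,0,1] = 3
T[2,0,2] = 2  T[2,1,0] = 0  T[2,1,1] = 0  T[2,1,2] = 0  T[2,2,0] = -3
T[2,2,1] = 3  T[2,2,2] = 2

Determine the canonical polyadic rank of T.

Lower bound: the mode-2 unfolding of T (rows indexed by j, columns by (i,k) = (0,0), (0,1), (0,2), (1,0), (1,1), (1,2), (2,0), (2,1), (2,2)) is [[-9, 9, 6, -36, -18, 24, -3, 3, 2], [0, 0, 0, 0, 0, 0, 0, 0, 0], [-9, 9, 6, -27, -9, 18, -3, 3, 2]].
There the 2×2 minor on rows j ∈ {0, 2}, columns (i,k) ∈ {(0,0), (1,0)} is det [[-9, -36], [-9, -27]] = -81 ≠ 0, so this unfolding has rank ≥ 2; CP rank is at least every unfolding rank, so rank(T) ≥ 2. (This is only a lower bound: in general the CP rank may exceed every unfolding rank, so we still need to exhibit 2 rank-1 terms summing to T.)
Upper bound — finding two terms. Write S_k = T[:,:,k] for the frontal slices: S₀ = [[-9, 0, -9], [-36, 0, -27], [-3, 0, -3]], S₁ = [[9, 0, 9], [-18, 0, -9], [3, 0, 3]], S₂ = [[6, 0, 6], [24, 0, 18], [2, 0, 2]].
If T = a₁ ⊗ b₁ ⊗ c₁ + a₂ ⊗ b₂ ⊗ c₂ then each S_k = c₁[k]·a₁b₁ᵀ + c₂[k]·a₂b₂ᵀ. S₀ and S₁ are linearly independent, so a₁b₁ᵀ and a₂b₂ᵀ must span the same plane of matrices: they are the rank-1 matrices of the form x·S₀ + y·S₁.
The 2×2 minor of x·S₀ + y·S₁ on rows {0,1}, columns {0,2} is −81·x² + 81·y² = (-81)·(x − y)(x + y), vanishing at (x:y) = (1:1) and (1:-1).
M₁ = S₀ + S₁ = [[0, 0, 0], [-54, 0, -36], [0, 0, 0]] = (-18)·[0, 1, 0][3, 0, 2]ᵀ and M₂ = S₀ − S₁ = [[-18, 0, -18], [-18, 0, -18], [-6, 0, -6]] = (-6)·[3, 3, 1][1, 0, 1]ᵀ, so take a₁ = [0, 1, 0], b₁ = [3, 0, 2], a₂ = [3, 3, 1], b₂ = [1, 0, 1].
Each slice is an integer combination of E₁ = a₁b₁ᵀ and E₂ = a₂b₂ᵀ: S₀ = −9·E₁ − 3·E₂, S₁ = −9·E₁ + 3·E₂, S₂ = 6·E₁ + 2·E₂; reading off coefficients, c₁ = [-9, -9, 6] and c₂ = [-3, 3, 2].
Hence T = [0, 1, 0] ⊗ [3, 0, 2] ⊗ [-9, -9, 6] + [3, 3, 1] ⊗ [1, 0, 1] ⊗ [-3, 3, 2], so rank(T) ≤ 2.
These bounds meet, so rank(T) = 2.

2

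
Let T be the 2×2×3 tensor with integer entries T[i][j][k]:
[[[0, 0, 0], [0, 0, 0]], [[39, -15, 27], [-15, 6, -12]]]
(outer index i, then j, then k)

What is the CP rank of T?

Lower bound: the mode-2 unfolding of T (rows indexed by j, columns by (i,k) = (0,0), (0,1), (0,2), (1,0), (1,1), (1,2)) is [[0, 0, 0, 39, -15, 27], [0, 0, 0, -15, 6, -12]].
There the 2×2 minor on rows j ∈ {0, 1}, columns (i,k) ∈ {(1,0), (1,1)} is det [[39, -15], [-15, 6]] = 9 ≠ 0, so this unfolding has rank ≥ 2; CP rank is at least every unfolding rank, so rank(T) ≥ 2. (This is only a lower bound: in general the CP rank may exceed every unfolding rank, so we still need to exhibit 2 rank-1 terms summing to T.)
Upper bound — finding two terms. Every mode-1 slice of T is a multiple of one matrix: T[i,:,:] = a[i]·M with a = [0, 1] and M = [[39, -15, 27], [-15, 6, -12]] (rows indexed by j, columns by k). So it suffices to write M as a sum of two rank-1 matrices.
Splitting M by its rows (j = 0, 1), M = [1, 0][39, -15, 27]ᵀ + [0, 1][-15, 6, -12]ᵀ.
Hence T = [0, 1] (x) [1, 0] (x) [39, -15, 27] + [0, 1] (x) [0, 1] (x) [-15, 6, -12], so rank(T) ≤ 2.
These bounds meet, so rank(T) = 2.

2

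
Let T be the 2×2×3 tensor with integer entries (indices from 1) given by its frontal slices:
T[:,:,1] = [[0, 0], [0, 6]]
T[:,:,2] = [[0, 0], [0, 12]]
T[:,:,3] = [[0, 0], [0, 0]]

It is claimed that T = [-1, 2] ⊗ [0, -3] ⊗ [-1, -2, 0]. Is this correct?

No

Reconstruct entry (1,2,1) from the claimed factors: Σₗ aₗ[1]bₗ[2]cₗ[1] = (-1)·(-3)·(-1) = -3, but T[1,2,1] = 0. The claim is false.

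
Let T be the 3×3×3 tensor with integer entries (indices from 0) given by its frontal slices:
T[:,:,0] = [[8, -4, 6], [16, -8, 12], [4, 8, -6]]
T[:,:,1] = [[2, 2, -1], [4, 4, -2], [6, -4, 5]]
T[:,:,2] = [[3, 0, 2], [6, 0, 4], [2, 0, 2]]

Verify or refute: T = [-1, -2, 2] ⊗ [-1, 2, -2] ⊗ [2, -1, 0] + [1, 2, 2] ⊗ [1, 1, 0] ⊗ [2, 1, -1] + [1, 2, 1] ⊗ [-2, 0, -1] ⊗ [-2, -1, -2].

Reconstruct entry (0,1,0) from the claimed factors: Σₗ aₗ[0]bₗ[1]cₗ[0] = (-1)·(2)·(2) + (1)·(1)·(2) + (1)·(0)·(-2) = -2, but T[0,1,0] = -4. The claim is false.

No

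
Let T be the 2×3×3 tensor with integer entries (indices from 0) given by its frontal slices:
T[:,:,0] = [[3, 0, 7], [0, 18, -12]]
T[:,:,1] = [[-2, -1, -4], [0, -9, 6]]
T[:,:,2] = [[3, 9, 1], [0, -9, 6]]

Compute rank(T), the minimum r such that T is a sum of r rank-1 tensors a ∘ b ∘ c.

2

Lower bound: the mode-2 unfolding of T (rows indexed by j, columns by (i,k) = (0,0), (0,1), (0,2), (1,0), (1,1), (1,2)) is [[3, -2, 3, 0, 0, 0], [0, -1, 9, 18, -9, -9], [7, -4, 1, -12, 6, 6]].
There the 2×2 minor on rows j ∈ {0, 1}, columns (i,k) ∈ {(0,0), (0,1)} is det [[3, -2], [0, -1]] = -3 ≠ 0, so this unfolding has rank ≥ 2; CP rank is at least every unfolding rank, so rank(T) ≥ 2. (Unfolding ranks only ever bound the CP rank from below — rank(T) can be strictly larger than all of them — so the matching upper bound has to come from an explicit 2-term decomposition.)
Upper bound — finding two terms. Write S_k = T[:,:,k] for the frontal slices: S₀ = [[3, 0, 7], [0, 18, -12]], S₁ = [[-2, -1, -4], [0, -9, 6]], S₂ = [[3, 9, 1], [0, -9, 6]].
If T = a₁ ∘ b₁ ∘ c₁ + a₂ ∘ b₂ ∘ c₂ then each S_k = c₁[k]·a₁b₁ᵀ + c₂[k]·a₂b₂ᵀ. S₀ and S₁ are linearly independent, so a₁b₁ᵀ and a₂b₂ᵀ must span the same plane of matrices: they are the rank-1 matrices of the form x·S₀ + y·S₁.
The 2×2 minor of x·S₀ + y·S₁ on rows {0,1}, columns {0,1} is 54·x² − 63·xy + 18·y² = 9·(3·x − 2·y)(2·x − y), vanishing at (x:y) = (2:3) and (1:2).
M₁ = 2·S₀ + 3·S₁ = [[0, -3, 2], [0, 9, -6]] = −(1, -3)(0, 3, -2)ᵀ and M₂ = S₀ + 2·S₁ = [[-1, -2, -1], [0, 0, 0]] = −(1, 0)(1, 2, 1)ᵀ, so take a₁ = (1, -3), b₁ = (0, 3, -2), a₂ = (1, 0), b₂ = (1, 2, 1).
Each slice is an integer combination of E₁ = a₁b₁ᵀ and E₂ = a₂b₂ᵀ: S₀ = −2·E₁ + 3·E₂, S₁ = E₁ − 2·E₂, S₂ = E₁ + 3·E₂; reading off coefficients, c₁ = (-2, 1, 1) and c₂ = (3, -2, 3).
Hence T = (1, -3) ∘ (0, 3, -2) ∘ (-2, 1, 1) + (1, 0) ∘ (1, 2, 1) ∘ (3, -2, 3), so rank(T) ≤ 2.
These bounds meet, so rank(T) = 2.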